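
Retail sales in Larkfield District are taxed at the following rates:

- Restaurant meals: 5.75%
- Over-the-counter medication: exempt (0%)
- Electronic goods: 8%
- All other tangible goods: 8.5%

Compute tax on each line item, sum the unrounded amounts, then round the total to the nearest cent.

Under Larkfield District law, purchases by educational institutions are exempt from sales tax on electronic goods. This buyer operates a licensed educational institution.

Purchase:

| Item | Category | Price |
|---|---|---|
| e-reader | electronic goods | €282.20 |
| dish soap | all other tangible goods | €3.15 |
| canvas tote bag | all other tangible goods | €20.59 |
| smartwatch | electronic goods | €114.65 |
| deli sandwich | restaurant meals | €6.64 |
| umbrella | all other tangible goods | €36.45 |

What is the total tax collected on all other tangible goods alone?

€5.12

Dish soap €3.15: all other tangible goods → 8.5% → €0.26775
Canvas tote bag €20.59: all other tangible goods → 8.5% → €1.75015
Umbrella €36.45: all other tangible goods → 8.5% → €3.09825
Tax on all other tangible goods: unrounded sum = €5.11615 → €5.12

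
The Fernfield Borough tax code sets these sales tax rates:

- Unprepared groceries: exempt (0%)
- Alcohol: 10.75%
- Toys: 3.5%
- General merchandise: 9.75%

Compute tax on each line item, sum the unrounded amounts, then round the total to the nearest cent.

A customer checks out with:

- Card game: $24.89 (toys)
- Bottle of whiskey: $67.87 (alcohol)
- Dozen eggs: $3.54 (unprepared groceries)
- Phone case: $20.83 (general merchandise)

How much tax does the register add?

Card game $24.89: toys → 3.5% → $0.87115
Bottle of whiskey $67.87: alcohol → 10.75% → $7.296025
Dozen eggs $3.54: unprepared groceries → 0% → $0.00
Phone case $20.83: general merchandise → 9.75% → $2.030925
Unrounded tax sum = $10.1981 → $10.20

$10.20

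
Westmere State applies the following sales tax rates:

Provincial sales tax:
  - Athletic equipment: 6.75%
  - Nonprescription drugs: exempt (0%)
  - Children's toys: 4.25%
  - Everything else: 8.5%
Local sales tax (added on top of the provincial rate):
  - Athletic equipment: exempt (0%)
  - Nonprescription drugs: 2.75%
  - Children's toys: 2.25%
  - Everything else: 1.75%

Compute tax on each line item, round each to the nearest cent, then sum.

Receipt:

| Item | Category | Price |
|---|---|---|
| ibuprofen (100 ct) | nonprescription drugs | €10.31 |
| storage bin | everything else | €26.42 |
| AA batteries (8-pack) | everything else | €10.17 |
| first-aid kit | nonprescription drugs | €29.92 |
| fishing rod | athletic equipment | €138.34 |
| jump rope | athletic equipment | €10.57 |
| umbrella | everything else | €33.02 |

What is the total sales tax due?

€18.28

Ibuprofen (100 ct) €10.31: nonprescription drugs → 0% + 2.75% local = 2.75% → €0.28
Storage bin €26.42: everything else → 8.5% + 1.75% local = 10.25% → €2.71
AA batteries (8-pack) €10.17: everything else → 8.5% + 1.75% local = 10.25% → €1.04
First-aid kit €29.92: nonprescription drugs → 0% + 2.75% local = 2.75% → €0.82
Fishing rod €138.34: athletic equipment → 6.75% + 0% local = 6.75% → €9.34
Jump rope €10.57: athletic equipment → 6.75% + 0% local = 6.75% → €0.71
Umbrella €33.02: everything else → 8.5% + 1.75% local = 10.25% → €3.38
Total tax = €0.28 + €2.71 + €1.04 + €0.82 + €9.34 + €0.71 + €3.38 = €18.28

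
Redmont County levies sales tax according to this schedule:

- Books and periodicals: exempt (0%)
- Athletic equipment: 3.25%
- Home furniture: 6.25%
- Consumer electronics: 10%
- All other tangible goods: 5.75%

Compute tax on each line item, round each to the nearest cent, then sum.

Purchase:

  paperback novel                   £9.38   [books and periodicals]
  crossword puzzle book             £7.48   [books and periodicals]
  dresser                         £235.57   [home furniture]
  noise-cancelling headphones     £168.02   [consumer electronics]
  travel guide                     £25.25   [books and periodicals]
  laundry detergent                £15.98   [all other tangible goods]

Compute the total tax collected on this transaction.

£32.44

Paperback novel £9.38: books and periodicals → 0% → £0.00
Crossword puzzle book £7.48: books and periodicals → 0% → £0.00
Dresser £235.57: home furniture → 6.25% → £14.72
Noise-cancelling headphones £168.02: consumer electronics → 10% → £16.80
Travel guide £25.25: books and periodicals → 0% → £0.00
Laundry detergent £15.98: all other tangible goods → 5.75% → £0.92
Total tax = £14.72 + £16.80 + £0.92 = £32.44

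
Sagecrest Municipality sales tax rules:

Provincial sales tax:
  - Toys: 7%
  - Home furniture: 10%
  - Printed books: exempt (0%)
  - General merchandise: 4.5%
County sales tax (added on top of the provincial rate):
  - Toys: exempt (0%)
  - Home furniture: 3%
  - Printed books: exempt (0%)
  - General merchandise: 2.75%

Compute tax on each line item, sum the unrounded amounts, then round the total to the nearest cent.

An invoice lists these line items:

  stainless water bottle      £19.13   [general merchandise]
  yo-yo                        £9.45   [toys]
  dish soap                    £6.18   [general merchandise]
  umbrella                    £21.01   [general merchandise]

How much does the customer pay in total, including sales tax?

Stainless water bottle £19.13: general merchandise → 4.5% + 2.75% county = 7.25% → £1.386925
Yo-yo £9.45: toys → 7% + 0% county = 7% → £0.6615
Dish soap £6.18: general merchandise → 4.5% + 2.75% county = 7.25% → £0.44805
Umbrella £21.01: general merchandise → 4.5% + 2.75% county = 7.25% → £1.523225
Subtotal = £55.77; unrounded tax = £4.0197 → £4.02; total due = £59.79

£59.79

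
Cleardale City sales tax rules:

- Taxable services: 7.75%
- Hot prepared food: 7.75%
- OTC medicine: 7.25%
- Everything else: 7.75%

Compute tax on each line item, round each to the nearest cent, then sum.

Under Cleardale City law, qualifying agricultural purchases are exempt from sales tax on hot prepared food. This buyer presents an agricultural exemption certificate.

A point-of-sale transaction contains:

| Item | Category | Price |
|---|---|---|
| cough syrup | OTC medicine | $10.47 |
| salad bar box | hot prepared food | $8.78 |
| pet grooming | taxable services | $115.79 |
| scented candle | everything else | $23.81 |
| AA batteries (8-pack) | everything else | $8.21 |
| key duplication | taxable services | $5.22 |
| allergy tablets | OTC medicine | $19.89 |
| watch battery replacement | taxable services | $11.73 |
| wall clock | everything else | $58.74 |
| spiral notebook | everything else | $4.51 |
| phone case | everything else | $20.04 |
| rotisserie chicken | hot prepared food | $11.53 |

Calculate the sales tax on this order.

Cough syrup $10.47: OTC medicine → 7.25% → $0.76
Salad bar box $8.78: hot prepared food, buyer-exempt → 0% → $0.00
Pet grooming $115.79: taxable services → 7.75% → $8.97
Scented candle $23.81: everything else → 7.75% → $1.85
AA batteries (8-pack) $8.21: everything else → 7.75% → $0.64
Key duplication $5.22: taxable services → 7.75% → $0.40
Allergy tablets $19.89: OTC medicine → 7.25% → $1.44
Watch battery replacement $11.73: taxable services → 7.75% → $0.91
Wall clock $58.74: everything else → 7.75% → $4.55
Spiral notebook $4.51: everything else → 7.75% → $0.35
Phone case $20.04: everything else → 7.75% → $1.55
Rotisserie chicken $11.53: hot prepared food, buyer-exempt → 0% → $0.00
Total tax = $0.76 + $8.97 + $1.85 + $0.64 + $0.40 + $1.44 + $0.91 + $4.55 + $0.35 + $1.55 = $21.42

$21.42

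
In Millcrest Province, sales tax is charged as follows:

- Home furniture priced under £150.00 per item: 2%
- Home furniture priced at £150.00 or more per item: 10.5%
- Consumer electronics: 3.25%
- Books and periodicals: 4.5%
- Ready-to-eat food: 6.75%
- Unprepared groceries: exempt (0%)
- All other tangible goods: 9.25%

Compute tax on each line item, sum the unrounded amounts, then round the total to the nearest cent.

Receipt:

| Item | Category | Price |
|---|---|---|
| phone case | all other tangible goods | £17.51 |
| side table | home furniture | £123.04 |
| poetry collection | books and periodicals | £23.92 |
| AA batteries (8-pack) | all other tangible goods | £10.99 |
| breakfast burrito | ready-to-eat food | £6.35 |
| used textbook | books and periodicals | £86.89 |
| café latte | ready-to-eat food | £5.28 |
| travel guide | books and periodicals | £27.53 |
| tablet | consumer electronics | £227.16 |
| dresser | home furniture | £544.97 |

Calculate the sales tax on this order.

£76.71

Phone case £17.51: all other tangible goods → 9.25% → £1.619675
Side table £123.04: home furniture, under £150.00 → 2% → £2.4608
Poetry collection £23.92: books and periodicals → 4.5% → £1.0764
AA batteries (8-pack) £10.99: all other tangible goods → 9.25% → £1.016575
Breakfast burrito £6.35: ready-to-eat food → 6.75% → £0.428625
Used textbook £86.89: books and periodicals → 4.5% → £3.91005
Café latte £5.28: ready-to-eat food → 6.75% → £0.3564
Travel guide £27.53: books and periodicals → 4.5% → £1.23885
Tablet £227.16: consumer electronics → 3.25% → £7.3827
Dresser £544.97: home furniture, £150.00 or more → 10.5% → £57.22185
Unrounded tax sum = £76.711925 → £76.71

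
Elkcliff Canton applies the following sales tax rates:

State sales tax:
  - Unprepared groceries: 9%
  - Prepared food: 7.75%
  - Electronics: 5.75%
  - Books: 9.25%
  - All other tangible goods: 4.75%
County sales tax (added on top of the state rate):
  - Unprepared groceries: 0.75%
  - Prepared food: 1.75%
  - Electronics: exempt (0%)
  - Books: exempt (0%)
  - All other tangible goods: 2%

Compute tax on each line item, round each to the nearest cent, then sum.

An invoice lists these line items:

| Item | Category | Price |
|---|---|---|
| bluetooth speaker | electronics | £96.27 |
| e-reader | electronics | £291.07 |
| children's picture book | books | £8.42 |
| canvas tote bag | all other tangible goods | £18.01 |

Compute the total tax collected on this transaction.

Bluetooth speaker £96.27: electronics → 5.75% + 0% county = 5.75% → £5.54
E-reader £291.07: electronics → 5.75% + 0% county = 5.75% → £16.74
Children's picture book £8.42: books → 9.25% + 0% county = 9.25% → £0.78
Canvas tote bag £18.01: all other tangible goods → 4.75% + 2% county = 6.75% → £1.22
Total tax = £5.54 + £16.74 + £0.78 + £1.22 = £24.28

£24.28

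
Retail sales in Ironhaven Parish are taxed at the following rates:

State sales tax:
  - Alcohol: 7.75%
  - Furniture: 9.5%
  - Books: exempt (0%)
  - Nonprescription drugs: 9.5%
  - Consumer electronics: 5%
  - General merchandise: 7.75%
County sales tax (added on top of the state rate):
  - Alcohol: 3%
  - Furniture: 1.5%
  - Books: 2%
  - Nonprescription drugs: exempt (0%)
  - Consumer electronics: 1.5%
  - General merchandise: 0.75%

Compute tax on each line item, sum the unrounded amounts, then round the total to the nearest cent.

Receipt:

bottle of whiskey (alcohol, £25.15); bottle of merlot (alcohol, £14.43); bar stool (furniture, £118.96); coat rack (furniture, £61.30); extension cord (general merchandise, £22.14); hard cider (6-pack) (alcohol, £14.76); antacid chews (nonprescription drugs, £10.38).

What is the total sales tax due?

£28.54

Bottle of whiskey £25.15: alcohol → 7.75% + 3% county = 10.75% → £2.703625
Bottle of merlot £14.43: alcohol → 7.75% + 3% county = 10.75% → £1.551225
Bar stool £118.96: furniture → 9.5% + 1.5% county = 11% → £13.0856
Coat rack £61.30: furniture → 9.5% + 1.5% county = 11% → £6.743
Extension cord £22.14: general merchandise → 7.75% + 0.75% county = 8.5% → £1.8819
Hard cider (6-pack) £14.76: alcohol → 7.75% + 3% county = 10.75% → £1.5867
Antacid chews £10.38: nonprescription drugs → 9.5% + 0% county = 9.5% → £0.9861
Unrounded tax sum = £28.53815 → £28.54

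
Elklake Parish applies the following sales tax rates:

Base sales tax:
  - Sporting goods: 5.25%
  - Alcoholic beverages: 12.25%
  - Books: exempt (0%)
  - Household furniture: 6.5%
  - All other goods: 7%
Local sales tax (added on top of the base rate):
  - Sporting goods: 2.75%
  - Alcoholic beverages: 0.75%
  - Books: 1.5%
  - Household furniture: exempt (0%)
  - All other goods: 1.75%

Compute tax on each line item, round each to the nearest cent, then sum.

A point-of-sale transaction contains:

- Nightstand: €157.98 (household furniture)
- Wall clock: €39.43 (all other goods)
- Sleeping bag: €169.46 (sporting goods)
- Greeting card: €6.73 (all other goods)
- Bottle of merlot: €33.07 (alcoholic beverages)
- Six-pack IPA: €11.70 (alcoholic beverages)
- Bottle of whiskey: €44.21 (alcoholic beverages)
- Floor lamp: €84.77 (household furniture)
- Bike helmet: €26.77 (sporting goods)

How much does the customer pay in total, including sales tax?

Nightstand €157.98: household furniture → 6.5% + 0% local = 6.5% → €10.27
Wall clock €39.43: all other goods → 7% + 1.75% local = 8.75% → €3.45
Sleeping bag €169.46: sporting goods → 5.25% + 2.75% local = 8% → €13.56
Greeting card €6.73: all other goods → 7% + 1.75% local = 8.75% → €0.59
Bottle of merlot €33.07: alcoholic beverages → 12.25% + 0.75% local = 13% → €4.30
Six-pack IPA €11.70: alcoholic beverages → 12.25% + 0.75% local = 13% → €1.52
Bottle of whiskey €44.21: alcoholic beverages → 12.25% + 0.75% local = 13% → €5.75
Floor lamp €84.77: household furniture → 6.5% + 0% local = 6.5% → €5.51
Bike helmet €26.77: sporting goods → 5.25% + 2.75% local = 8% → €2.14
Subtotal = €574.12; tax = €47.09; total due = €621.21

€621.21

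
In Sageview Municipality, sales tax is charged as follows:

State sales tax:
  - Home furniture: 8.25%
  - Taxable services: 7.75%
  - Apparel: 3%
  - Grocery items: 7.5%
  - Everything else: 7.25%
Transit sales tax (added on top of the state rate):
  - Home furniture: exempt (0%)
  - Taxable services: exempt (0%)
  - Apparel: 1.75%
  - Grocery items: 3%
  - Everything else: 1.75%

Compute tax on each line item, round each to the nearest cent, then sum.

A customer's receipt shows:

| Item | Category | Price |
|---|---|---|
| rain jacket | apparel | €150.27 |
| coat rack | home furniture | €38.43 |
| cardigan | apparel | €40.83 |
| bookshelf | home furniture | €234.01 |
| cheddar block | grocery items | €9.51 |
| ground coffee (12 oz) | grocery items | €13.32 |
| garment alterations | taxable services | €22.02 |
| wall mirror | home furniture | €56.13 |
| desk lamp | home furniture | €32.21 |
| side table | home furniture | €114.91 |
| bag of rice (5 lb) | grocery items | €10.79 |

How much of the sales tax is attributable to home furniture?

Coat rack €38.43: home furniture → 8.25% + 0% transit = 8.25% → €3.17
Bookshelf €234.01: home furniture → 8.25% + 0% transit = 8.25% → €19.31
Wall mirror €56.13: home furniture → 8.25% + 0% transit = 8.25% → €4.63
Desk lamp €32.21: home furniture → 8.25% + 0% transit = 8.25% → €2.66
Side table €114.91: home furniture → 8.25% + 0% transit = 8.25% → €9.48
Tax on home furniture = €3.17 + €19.31 + €4.63 + €2.66 + €9.48 = €39.25

€39.25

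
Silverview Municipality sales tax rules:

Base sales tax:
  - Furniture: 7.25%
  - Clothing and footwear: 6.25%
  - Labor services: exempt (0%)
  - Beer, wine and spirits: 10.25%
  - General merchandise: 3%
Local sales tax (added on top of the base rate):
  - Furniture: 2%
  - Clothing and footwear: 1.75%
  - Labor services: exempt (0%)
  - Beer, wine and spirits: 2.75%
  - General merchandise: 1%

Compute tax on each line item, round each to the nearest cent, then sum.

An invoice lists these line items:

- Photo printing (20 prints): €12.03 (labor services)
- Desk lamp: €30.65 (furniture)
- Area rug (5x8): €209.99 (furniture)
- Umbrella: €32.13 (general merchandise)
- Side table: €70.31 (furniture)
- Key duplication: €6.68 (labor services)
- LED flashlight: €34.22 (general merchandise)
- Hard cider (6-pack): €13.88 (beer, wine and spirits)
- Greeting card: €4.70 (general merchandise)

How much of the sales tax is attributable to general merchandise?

€2.85

Umbrella €32.13: general merchandise → 3% + 1% local = 4% → €1.29
LED flashlight €34.22: general merchandise → 3% + 1% local = 4% → €1.37
Greeting card €4.70: general merchandise → 3% + 1% local = 4% → €0.19
Tax on general merchandise = €1.29 + €1.37 + €0.19 = €2.85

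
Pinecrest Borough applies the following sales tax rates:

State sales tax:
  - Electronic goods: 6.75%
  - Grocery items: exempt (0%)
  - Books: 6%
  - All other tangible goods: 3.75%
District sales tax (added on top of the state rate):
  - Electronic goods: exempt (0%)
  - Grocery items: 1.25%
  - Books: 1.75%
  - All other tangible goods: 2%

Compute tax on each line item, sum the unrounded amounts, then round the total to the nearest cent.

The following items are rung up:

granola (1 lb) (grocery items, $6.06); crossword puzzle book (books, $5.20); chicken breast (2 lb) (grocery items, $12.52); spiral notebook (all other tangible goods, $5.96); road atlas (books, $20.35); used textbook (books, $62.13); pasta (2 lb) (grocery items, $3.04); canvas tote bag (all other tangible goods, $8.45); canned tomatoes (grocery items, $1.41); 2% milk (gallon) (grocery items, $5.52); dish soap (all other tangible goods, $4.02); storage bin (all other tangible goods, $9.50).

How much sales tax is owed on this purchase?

$8.76

Granola (1 lb) $6.06: grocery items → 0% + 1.25% district = 1.25% → $0.07575
Crossword puzzle book $5.20: books → 6% + 1.75% district = 7.75% → $0.403
Chicken breast (2 lb) $12.52: grocery items → 0% + 1.25% district = 1.25% → $0.1565
Spiral notebook $5.96: all other tangible goods → 3.75% + 2% district = 5.75% → $0.3427
Road atlas $20.35: books → 6% + 1.75% district = 7.75% → $1.577125
Used textbook $62.13: books → 6% + 1.75% district = 7.75% → $4.815075
Pasta (2 lb) $3.04: grocery items → 0% + 1.25% district = 1.25% → $0.038
Canvas tote bag $8.45: all other tangible goods → 3.75% + 2% district = 5.75% → $0.485875
Canned tomatoes $1.41: grocery items → 0% + 1.25% district = 1.25% → $0.017625
2% milk (gallon) $5.52: grocery items → 0% + 1.25% district = 1.25% → $0.069
Dish soap $4.02: all other tangible goods → 3.75% + 2% district = 5.75% → $0.23115
Storage bin $9.50: all other tangible goods → 3.75% + 2% district = 5.75% → $0.54625
Unrounded tax sum = $8.75805 → $8.76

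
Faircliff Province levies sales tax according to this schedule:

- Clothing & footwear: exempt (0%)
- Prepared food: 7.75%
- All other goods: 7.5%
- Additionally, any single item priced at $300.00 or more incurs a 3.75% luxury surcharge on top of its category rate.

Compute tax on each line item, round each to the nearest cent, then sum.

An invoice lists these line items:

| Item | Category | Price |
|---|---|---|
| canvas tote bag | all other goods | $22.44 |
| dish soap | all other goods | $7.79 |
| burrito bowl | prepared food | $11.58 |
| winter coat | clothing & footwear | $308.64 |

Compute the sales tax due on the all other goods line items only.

$2.26

Canvas tote bag $22.44: all other goods → 7.5% → $1.68
Dish soap $7.79: all other goods → 7.5% → $0.58
Tax on all other goods = $1.68 + $0.58 = $2.26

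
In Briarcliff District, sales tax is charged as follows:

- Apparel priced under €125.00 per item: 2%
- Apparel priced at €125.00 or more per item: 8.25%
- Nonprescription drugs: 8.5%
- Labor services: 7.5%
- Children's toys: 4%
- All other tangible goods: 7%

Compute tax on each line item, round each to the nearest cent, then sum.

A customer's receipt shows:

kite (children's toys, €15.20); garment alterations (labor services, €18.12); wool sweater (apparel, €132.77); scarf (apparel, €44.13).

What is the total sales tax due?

Kite €15.20: children's toys → 4% → €0.61
Garment alterations €18.12: labor services → 7.5% → €1.36
Wool sweater €132.77: apparel, €125.00 or more → 8.25% → €10.95
Scarf €44.13: apparel, under €125.00 → 2% → €0.88
Total tax = €0.61 + €1.36 + €10.95 + €0.88 = €13.80

€13.80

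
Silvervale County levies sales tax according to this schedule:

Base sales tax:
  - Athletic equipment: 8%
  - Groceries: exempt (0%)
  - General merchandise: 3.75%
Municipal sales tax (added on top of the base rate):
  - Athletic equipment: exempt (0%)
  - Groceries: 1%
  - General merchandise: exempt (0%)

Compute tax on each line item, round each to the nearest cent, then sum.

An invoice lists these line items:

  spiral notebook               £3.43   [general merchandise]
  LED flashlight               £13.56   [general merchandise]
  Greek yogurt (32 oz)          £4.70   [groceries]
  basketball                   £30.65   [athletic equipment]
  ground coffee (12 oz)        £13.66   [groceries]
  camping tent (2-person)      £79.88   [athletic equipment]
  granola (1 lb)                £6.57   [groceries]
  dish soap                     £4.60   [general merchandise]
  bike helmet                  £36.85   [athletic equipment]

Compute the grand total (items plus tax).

Spiral notebook £3.43: general merchandise → 3.75% + 0% municipal = 3.75% → £0.13
LED flashlight £13.56: general merchandise → 3.75% + 0% municipal = 3.75% → £0.51
Greek yogurt (32 oz) £4.70: groceries → 0% + 1% municipal = 1% → £0.05
Basketball £30.65: athletic equipment → 8% + 0% municipal = 8% → £2.45
Ground coffee (12 oz) £13.66: groceries → 0% + 1% municipal = 1% → £0.14
Camping tent (2-person) £79.88: athletic equipment → 8% + 0% municipal = 8% → £6.39
Granola (1 lb) £6.57: groceries → 0% + 1% municipal = 1% → £0.07
Dish soap £4.60: general merchandise → 3.75% + 0% municipal = 3.75% → £0.17
Bike helmet £36.85: athletic equipment → 8% + 0% municipal = 8% → £2.95
Subtotal = £193.90; tax = £12.86; total due = £206.76

£206.76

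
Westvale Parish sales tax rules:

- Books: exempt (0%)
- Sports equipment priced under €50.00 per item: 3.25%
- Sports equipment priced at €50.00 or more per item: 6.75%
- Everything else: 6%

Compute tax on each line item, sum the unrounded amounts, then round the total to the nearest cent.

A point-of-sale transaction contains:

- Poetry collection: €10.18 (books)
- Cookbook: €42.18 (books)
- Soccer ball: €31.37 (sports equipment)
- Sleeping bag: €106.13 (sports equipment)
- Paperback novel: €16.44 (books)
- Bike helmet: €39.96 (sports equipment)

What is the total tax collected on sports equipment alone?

€9.48

Soccer ball €31.37: sports equipment, under €50.00 → 3.25% → €1.019525
Sleeping bag €106.13: sports equipment, €50.00 or more → 6.75% → €7.163775
Bike helmet €39.96: sports equipment, under €50.00 → 3.25% → €1.2987
Tax on sports equipment: unrounded sum = €9.482 → €9.48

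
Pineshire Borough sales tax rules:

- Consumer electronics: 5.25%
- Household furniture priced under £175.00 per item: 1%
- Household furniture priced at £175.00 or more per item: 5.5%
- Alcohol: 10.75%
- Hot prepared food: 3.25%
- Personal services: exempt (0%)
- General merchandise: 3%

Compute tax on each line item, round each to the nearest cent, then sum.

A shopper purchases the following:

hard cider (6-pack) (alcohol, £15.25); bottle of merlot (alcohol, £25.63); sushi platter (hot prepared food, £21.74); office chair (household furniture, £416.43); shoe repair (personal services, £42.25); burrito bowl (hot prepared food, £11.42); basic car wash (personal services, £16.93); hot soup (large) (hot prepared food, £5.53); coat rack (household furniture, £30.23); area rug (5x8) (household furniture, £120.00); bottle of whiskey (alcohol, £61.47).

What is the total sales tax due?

Hard cider (6-pack) £15.25: alcohol → 10.75% → £1.64
Bottle of merlot £25.63: alcohol → 10.75% → £2.76
Sushi platter £21.74: hot prepared food → 3.25% → £0.71
Office chair £416.43: household furniture, £175.00 or more → 5.5% → £22.90
Shoe repair £42.25: personal services → 0% → £0.00
Burrito bowl £11.42: hot prepared food → 3.25% → £0.37
Basic car wash £16.93: personal services → 0% → £0.00
Hot soup (large) £5.53: hot prepared food → 3.25% → £0.18
Coat rack £30.23: household furniture, under £175.00 → 1% → £0.30
Area rug (5x8) £120.00: household furniture, under £175.00 → 1% → £1.20
Bottle of whiskey £61.47: alcohol → 10.75% → £6.61
Total tax = £1.64 + £2.76 + £0.71 + £22.90 + £0.37 + £0.18 + £0.30 + £1.20 + £6.61 = £36.67

£36.67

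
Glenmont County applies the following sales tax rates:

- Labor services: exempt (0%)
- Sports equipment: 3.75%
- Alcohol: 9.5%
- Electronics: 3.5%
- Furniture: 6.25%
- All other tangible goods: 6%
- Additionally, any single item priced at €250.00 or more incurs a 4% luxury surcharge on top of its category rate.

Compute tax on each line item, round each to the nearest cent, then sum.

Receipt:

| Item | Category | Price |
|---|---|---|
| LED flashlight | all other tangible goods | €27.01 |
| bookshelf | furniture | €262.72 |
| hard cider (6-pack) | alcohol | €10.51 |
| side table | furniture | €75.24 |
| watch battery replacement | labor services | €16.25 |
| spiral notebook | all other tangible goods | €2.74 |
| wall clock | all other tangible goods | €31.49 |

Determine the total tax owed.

€36.30

LED flashlight €27.01: all other tangible goods → 6% → €1.62
Bookshelf €262.72: furniture → 6.25% + 4% surcharge = 10.25% → €26.93
Hard cider (6-pack) €10.51: alcohol → 9.5% → €1.00
Side table €75.24: furniture → 6.25% → €4.70
Watch battery replacement €16.25: labor services → 0% → €0.00
Spiral notebook €2.74: all other tangible goods → 6% → €0.16
Wall clock €31.49: all other tangible goods → 6% → €1.89
Total tax = €1.62 + €26.93 + €1.00 + €4.70 + €0.16 + €1.89 = €36.30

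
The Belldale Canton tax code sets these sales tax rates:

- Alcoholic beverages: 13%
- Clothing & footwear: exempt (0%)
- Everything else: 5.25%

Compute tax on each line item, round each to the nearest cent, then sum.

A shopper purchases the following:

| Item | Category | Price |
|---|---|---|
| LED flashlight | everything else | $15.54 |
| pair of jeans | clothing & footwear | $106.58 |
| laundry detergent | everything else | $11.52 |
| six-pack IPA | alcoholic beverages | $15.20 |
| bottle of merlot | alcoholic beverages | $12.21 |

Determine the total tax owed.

LED flashlight $15.54: everything else → 5.25% → $0.82
Pair of jeans $106.58: clothing & footwear → 0% → $0.00
Laundry detergent $11.52: everything else → 5.25% → $0.60
Six-pack IPA $15.20: alcoholic beverages → 13% → $1.98
Bottle of merlot $12.21: alcoholic beverages → 13% → $1.59
Total tax = $0.82 + $0.60 + $1.98 + $1.59 = $4.99

$4.99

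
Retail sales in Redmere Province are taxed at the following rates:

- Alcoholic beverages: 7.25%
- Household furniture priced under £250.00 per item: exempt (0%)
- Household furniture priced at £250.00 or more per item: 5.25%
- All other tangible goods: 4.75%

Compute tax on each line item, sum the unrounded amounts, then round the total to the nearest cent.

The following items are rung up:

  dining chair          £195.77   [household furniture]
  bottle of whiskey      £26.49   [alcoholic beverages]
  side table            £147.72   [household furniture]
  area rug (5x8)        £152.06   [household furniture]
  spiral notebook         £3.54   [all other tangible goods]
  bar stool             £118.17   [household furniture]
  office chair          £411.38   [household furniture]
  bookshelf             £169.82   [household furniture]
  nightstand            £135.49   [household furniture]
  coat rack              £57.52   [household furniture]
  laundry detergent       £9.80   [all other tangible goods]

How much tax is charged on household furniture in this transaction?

£21.60

Dining chair £195.77: household furniture, under £250.00 → 0% → £0.00
Side table £147.72: household furniture, under £250.00 → 0% → £0.00
Area rug (5x8) £152.06: household furniture, under £250.00 → 0% → £0.00
Bar stool £118.17: household furniture, under £250.00 → 0% → £0.00
Office chair £411.38: household furniture, £250.00 or more → 5.25% → £21.59745
Bookshelf £169.82: household furniture, under £250.00 → 0% → £0.00
Nightstand £135.49: household furniture, under £250.00 → 0% → £0.00
Coat rack £57.52: household furniture, under £250.00 → 0% → £0.00
Tax on household furniture: unrounded sum = £21.59745 → £21.60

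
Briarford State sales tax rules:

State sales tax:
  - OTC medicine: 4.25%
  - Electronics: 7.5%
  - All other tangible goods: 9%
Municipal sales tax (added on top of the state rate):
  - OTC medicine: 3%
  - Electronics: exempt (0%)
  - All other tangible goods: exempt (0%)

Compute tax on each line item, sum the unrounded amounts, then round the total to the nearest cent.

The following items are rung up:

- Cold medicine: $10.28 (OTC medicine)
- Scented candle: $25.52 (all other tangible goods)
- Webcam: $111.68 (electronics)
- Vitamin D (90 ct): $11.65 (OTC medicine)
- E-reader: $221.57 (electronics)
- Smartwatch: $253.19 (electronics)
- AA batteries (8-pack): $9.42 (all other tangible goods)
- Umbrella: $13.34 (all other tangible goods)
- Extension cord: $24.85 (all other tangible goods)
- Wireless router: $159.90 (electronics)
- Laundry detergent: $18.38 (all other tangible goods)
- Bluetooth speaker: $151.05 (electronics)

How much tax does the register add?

$77.13

Cold medicine $10.28: OTC medicine → 4.25% + 3% municipal = 7.25% → $0.7453
Scented candle $25.52: all other tangible goods → 9% + 0% municipal = 9% → $2.2968
Webcam $111.68: electronics → 7.5% + 0% municipal = 7.5% → $8.376
Vitamin D (90 ct) $11.65: OTC medicine → 4.25% + 3% municipal = 7.25% → $0.844625
E-reader $221.57: electronics → 7.5% + 0% municipal = 7.5% → $16.61775
Smartwatch $253.19: electronics → 7.5% + 0% municipal = 7.5% → $18.98925
AA batteries (8-pack) $9.42: all other tangible goods → 9% + 0% municipal = 9% → $0.8478
Umbrella $13.34: all other tangible goods → 9% + 0% municipal = 9% → $1.2006
Extension cord $24.85: all other tangible goods → 9% + 0% municipal = 9% → $2.2365
Wireless router $159.90: electronics → 7.5% + 0% municipal = 7.5% → $11.9925
Laundry detergent $18.38: all other tangible goods → 9% + 0% municipal = 9% → $1.6542
Bluetooth speaker $151.05: electronics → 7.5% + 0% municipal = 7.5% → $11.32875
Unrounded tax sum = $77.130075 → $77.13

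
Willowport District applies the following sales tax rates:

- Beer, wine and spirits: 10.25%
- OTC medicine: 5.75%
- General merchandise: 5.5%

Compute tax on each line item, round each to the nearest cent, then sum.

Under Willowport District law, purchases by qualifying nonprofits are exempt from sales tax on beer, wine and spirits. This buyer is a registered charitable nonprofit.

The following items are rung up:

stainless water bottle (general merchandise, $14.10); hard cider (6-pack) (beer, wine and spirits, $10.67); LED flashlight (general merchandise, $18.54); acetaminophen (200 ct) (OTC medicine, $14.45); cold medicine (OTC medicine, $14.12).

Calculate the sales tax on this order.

Stainless water bottle $14.10: general merchandise → 5.5% → $0.78
Hard cider (6-pack) $10.67: beer, wine and spirits, buyer-exempt → 0% → $0.00
LED flashlight $18.54: general merchandise → 5.5% → $1.02
Acetaminophen (200 ct) $14.45: OTC medicine → 5.75% → $0.83
Cold medicine $14.12: OTC medicine → 5.75% → $0.81
Total tax = $0.78 + $1.02 + $0.83 + $0.81 = $3.44

$3.44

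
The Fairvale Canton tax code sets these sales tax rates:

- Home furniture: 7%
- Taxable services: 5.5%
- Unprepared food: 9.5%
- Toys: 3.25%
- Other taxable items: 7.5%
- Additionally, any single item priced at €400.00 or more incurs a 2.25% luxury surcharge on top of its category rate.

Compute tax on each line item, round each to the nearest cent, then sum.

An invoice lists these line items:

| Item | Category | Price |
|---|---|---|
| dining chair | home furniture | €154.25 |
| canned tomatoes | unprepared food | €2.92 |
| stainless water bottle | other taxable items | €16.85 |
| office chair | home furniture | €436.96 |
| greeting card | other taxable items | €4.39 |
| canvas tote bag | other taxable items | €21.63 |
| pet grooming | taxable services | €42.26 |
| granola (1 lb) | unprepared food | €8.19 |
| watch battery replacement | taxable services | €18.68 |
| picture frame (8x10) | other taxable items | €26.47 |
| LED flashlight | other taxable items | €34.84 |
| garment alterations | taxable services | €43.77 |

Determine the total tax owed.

Dining chair €154.25: home furniture → 7% → €10.80
Canned tomatoes €2.92: unprepared food → 9.5% → €0.28
Stainless water bottle €16.85: other taxable items → 7.5% → €1.26
Office chair €436.96: home furniture → 7% + 2.25% surcharge = 9.25% → €40.42
Greeting card €4.39: other taxable items → 7.5% → €0.33
Canvas tote bag €21.63: other taxable items → 7.5% → €1.62
Pet grooming €42.26: taxable services → 5.5% → €2.32
Granola (1 lb) €8.19: unprepared food → 9.5% → €0.78
Watch battery replacement €18.68: taxable services → 5.5% → €1.03
Picture frame (8x10) €26.47: other taxable items → 7.5% → €1.99
LED flashlight €34.84: other taxable items → 7.5% → €2.61
Garment alterations €43.77: taxable services → 5.5% → €2.41
Total tax = €10.80 + €0.28 + €1.26 + €40.42 + €0.33 + €1.62 + €2.32 + €0.78 + €1.03 + €1.99 + €2.61 + €2.41 = €65.85

€65.85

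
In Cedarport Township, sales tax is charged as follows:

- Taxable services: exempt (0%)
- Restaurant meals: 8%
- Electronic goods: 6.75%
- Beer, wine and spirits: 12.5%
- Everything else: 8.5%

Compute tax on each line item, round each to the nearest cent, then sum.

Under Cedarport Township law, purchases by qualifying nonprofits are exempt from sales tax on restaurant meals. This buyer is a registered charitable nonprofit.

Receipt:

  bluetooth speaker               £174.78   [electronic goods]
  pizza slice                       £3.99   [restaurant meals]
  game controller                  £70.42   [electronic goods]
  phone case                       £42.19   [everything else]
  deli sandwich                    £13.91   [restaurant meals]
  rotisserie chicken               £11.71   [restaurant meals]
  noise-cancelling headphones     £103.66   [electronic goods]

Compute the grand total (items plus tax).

£447.80

Bluetooth speaker £174.78: electronic goods → 6.75% → £11.80
Pizza slice £3.99: restaurant meals, buyer-exempt → 0% → £0.00
Game controller £70.42: electronic goods → 6.75% → £4.75
Phone case £42.19: everything else → 8.5% → £3.59
Deli sandwich £13.91: restaurant meals, buyer-exempt → 0% → £0.00
Rotisserie chicken £11.71: restaurant meals, buyer-exempt → 0% → £0.00
Noise-cancelling headphones £103.66: electronic goods → 6.75% → £7.00
Subtotal = £420.66; tax = £27.14; total due = £447.80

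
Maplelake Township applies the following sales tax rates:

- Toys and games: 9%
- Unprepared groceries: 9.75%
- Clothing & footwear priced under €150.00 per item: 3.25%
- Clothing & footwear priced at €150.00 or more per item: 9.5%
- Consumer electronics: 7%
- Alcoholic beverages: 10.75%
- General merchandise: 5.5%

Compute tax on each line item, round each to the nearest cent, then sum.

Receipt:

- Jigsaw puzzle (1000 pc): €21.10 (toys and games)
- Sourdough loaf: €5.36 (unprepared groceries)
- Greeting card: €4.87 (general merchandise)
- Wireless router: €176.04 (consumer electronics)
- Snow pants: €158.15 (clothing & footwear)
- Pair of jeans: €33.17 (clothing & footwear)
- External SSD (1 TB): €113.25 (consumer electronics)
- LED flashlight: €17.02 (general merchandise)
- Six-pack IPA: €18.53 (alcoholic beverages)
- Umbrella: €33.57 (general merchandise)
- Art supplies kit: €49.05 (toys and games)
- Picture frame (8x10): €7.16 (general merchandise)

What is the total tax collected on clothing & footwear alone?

€16.10

Snow pants €158.15: clothing & footwear, €150.00 or more → 9.5% → €15.02
Pair of jeans €33.17: clothing & footwear, under €150.00 → 3.25% → €1.08
Tax on clothing & footwear = €15.02 + €1.08 = €16.10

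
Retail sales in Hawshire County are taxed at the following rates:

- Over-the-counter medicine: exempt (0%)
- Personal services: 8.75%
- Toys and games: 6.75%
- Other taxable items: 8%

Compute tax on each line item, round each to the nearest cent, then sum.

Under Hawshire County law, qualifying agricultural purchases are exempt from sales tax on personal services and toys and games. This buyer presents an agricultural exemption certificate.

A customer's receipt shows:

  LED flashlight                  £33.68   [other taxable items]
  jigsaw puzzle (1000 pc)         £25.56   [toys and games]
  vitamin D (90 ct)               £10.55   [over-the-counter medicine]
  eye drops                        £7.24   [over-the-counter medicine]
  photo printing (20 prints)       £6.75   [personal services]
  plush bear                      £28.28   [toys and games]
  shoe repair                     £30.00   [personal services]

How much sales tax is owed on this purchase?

LED flashlight £33.68: other taxable items → 8% → £2.69
Jigsaw puzzle (1000 pc) £25.56: toys and games, buyer-exempt → 0% → £0.00
Vitamin D (90 ct) £10.55: over-the-counter medicine → 0% → £0.00
Eye drops £7.24: over-the-counter medicine → 0% → £0.00
Photo printing (20 prints) £6.75: personal services, buyer-exempt → 0% → £0.00
Plush bear £28.28: toys and games, buyer-exempt → 0% → £0.00
Shoe repair £30.00: personal services, buyer-exempt → 0% → £0.00
Total tax = £2.69

£2.69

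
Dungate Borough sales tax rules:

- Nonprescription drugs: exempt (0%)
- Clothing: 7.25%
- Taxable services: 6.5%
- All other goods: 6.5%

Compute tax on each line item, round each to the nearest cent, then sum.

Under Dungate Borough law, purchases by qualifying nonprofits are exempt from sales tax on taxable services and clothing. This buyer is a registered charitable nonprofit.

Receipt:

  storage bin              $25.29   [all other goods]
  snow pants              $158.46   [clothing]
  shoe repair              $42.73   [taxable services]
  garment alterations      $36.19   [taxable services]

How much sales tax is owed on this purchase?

Storage bin $25.29: all other goods → 6.5% → $1.64
Snow pants $158.46: clothing, buyer-exempt → 0% → $0.00
Shoe repair $42.73: taxable services, buyer-exempt → 0% → $0.00
Garment alterations $36.19: taxable services, buyer-exempt → 0% → $0.00
Total tax = $1.64

$1.64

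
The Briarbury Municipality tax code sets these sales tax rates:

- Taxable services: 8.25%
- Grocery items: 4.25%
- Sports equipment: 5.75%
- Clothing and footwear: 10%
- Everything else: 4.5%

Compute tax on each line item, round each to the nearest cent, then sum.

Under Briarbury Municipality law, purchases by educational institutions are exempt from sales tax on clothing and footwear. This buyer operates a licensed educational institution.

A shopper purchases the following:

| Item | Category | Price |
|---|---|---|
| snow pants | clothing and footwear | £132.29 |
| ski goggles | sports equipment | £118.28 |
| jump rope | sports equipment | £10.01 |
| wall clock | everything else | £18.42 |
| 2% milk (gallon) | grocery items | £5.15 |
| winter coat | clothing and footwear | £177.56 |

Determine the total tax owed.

Snow pants £132.29: clothing and footwear, buyer-exempt → 0% → £0.00
Ski goggles £118.28: sports equipment → 5.75% → £6.80
Jump rope £10.01: sports equipment → 5.75% → £0.58
Wall clock £18.42: everything else → 4.5% → £0.83
2% milk (gallon) £5.15: grocery items → 4.25% → £0.22
Winter coat £177.56: clothing and footwear, buyer-exempt → 0% → £0.00
Total tax = £6.80 + £0.58 + £0.83 + £0.22 = £8.43

£8.43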